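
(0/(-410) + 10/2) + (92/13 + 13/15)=2524/195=12.94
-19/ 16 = -1.19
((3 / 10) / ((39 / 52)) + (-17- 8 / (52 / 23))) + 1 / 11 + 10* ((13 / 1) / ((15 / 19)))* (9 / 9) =310208 / 2145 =144.62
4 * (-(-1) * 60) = 240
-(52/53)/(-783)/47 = 52/1950453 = 0.00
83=83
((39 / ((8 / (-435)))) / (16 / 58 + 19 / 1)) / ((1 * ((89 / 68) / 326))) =-104868495 / 3827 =-27402.27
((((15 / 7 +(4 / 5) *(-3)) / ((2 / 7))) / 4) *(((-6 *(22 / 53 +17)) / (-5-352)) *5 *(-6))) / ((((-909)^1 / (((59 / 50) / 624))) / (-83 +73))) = 0.00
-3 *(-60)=180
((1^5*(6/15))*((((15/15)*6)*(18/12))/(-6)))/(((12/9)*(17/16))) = -36/85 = -0.42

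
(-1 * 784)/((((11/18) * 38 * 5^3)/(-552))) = 3894912/26125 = 149.09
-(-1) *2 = 2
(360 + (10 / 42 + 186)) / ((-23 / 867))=-3315119 / 161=-20590.80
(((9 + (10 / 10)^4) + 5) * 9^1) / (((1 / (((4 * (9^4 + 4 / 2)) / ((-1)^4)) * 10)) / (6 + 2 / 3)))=236268000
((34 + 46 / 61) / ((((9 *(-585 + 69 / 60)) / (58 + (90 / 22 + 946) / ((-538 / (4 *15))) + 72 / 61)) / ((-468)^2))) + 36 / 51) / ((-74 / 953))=-70574154134045576754 / 80869835711687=-872688.23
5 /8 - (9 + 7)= -123 /8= -15.38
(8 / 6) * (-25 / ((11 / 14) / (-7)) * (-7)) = -68600 / 33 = -2078.79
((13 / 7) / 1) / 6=0.31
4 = 4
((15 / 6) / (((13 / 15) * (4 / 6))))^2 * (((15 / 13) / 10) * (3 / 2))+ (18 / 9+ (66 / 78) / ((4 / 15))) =1183001 / 140608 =8.41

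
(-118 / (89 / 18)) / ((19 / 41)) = -87084 / 1691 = -51.50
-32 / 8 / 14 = -2 / 7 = -0.29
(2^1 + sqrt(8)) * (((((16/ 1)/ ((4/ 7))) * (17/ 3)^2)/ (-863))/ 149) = -16184 * sqrt(2)/ 1157283-16184/ 1157283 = -0.03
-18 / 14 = -9 / 7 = -1.29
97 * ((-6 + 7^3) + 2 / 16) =261609 / 8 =32701.12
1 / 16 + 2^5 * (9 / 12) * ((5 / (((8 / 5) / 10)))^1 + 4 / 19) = 229555 / 304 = 755.12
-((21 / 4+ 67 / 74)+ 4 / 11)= -10613 / 1628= -6.52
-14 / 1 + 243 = 229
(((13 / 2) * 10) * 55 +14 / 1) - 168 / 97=347965 / 97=3587.27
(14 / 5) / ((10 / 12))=3.36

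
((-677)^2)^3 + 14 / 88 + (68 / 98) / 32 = 830310939657851373895 / 8624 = 96279097826745289.18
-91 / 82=-1.11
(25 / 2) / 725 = 1 / 58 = 0.02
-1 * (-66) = 66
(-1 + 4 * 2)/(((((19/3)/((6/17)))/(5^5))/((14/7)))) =787500/323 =2438.08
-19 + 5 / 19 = -356 / 19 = -18.74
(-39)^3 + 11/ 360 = -21354829/ 360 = -59318.97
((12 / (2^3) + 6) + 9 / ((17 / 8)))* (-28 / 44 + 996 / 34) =2138241 / 6358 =336.31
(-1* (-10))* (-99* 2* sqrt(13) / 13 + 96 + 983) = 10790 - 1980* sqrt(13) / 13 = 10240.85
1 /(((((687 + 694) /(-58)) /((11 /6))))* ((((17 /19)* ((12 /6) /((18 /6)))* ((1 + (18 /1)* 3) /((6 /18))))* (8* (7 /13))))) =-0.00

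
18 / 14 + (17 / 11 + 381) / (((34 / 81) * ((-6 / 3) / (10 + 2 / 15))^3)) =-19395505209 / 163625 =-118536.32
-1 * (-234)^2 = -54756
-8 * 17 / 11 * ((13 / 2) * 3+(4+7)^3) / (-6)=91834 / 33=2782.85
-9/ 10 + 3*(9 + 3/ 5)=279/ 10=27.90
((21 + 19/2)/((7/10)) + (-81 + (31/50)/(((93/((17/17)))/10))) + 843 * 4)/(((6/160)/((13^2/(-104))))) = -9103562/63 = -144500.98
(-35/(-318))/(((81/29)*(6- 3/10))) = 5075/734103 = 0.01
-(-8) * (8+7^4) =19272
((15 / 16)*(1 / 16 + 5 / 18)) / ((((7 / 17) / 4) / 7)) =4165 / 192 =21.69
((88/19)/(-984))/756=-11/1766772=-0.00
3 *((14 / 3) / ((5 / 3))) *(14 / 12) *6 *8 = 2352 / 5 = 470.40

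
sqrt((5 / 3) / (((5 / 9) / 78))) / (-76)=-3*sqrt(26) / 76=-0.20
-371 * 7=-2597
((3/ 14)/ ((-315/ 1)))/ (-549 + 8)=1/ 795270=0.00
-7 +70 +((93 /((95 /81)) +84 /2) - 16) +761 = 88283 /95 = 929.29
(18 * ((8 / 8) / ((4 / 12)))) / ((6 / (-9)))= -81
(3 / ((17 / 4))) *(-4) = -48 / 17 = -2.82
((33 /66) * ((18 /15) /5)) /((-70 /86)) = -129 /875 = -0.15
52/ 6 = 26/ 3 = 8.67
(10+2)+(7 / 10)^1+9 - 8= 137 / 10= 13.70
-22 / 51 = -0.43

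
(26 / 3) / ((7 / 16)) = 416 / 21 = 19.81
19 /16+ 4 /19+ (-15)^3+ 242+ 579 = -775991 /304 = -2552.60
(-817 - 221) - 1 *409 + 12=-1435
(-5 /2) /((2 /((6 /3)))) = -5 /2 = -2.50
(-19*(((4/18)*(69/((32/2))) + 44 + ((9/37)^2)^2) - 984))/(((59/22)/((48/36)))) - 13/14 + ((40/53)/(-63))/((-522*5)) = 1709411478879211447/192728450586042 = 8869.53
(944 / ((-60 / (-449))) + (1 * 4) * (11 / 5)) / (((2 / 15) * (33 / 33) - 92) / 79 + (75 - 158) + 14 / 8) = -33526336 / 390637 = -85.82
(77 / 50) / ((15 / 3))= 77 / 250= 0.31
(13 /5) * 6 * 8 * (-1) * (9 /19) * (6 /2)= -16848 /95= -177.35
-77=-77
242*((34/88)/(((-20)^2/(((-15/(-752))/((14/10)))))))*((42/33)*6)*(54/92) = 4131/276736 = 0.01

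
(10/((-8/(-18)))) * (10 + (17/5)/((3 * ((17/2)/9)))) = 252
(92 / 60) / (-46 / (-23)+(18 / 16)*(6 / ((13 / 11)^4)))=2627612 / 9356925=0.28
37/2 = 18.50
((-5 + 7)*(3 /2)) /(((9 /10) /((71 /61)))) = 710 /183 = 3.88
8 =8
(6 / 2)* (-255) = -765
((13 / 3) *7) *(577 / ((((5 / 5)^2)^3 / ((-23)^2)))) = 27776203 / 3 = 9258734.33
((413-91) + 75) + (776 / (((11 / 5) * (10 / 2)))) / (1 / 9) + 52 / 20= 56898 / 55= 1034.51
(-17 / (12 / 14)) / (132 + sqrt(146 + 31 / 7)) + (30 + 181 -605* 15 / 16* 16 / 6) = -314778397 / 241830 + 119* sqrt(91) / 80610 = -1301.64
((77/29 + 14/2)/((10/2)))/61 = 56/1769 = 0.03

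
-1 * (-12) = 12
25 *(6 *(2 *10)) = 3000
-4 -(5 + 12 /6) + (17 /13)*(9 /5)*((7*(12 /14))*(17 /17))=203 /65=3.12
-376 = -376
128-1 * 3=125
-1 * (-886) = 886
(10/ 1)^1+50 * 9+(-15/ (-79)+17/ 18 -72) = 553349/ 1422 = 389.13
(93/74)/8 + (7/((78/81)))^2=5302425/100048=53.00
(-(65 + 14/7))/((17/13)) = -871/17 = -51.24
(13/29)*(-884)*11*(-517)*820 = 53591103280/29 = 1847969078.62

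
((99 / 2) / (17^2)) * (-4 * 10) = -1980 / 289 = -6.85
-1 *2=-2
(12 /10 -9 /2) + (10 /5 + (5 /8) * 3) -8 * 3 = -937 /40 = -23.42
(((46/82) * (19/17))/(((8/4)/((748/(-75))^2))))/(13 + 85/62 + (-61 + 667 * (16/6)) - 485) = 445858864/17831079375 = 0.03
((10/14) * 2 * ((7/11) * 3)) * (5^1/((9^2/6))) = 100/99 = 1.01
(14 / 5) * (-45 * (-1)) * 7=882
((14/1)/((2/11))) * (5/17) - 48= -431/17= -25.35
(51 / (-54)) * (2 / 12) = -17 / 108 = -0.16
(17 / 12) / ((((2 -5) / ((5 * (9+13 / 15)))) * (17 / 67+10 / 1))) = -42143 / 18549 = -2.27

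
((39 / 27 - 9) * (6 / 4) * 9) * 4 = -408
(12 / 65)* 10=24 / 13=1.85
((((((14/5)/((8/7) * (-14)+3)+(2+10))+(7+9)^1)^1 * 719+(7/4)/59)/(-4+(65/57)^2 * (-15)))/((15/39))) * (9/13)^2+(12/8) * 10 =-26501944588257/25383174700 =-1044.08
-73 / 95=-0.77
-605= -605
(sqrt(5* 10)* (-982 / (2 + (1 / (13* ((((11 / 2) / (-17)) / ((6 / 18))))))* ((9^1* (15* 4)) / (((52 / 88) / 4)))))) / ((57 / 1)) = 414895* sqrt(2) / 1385727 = 0.42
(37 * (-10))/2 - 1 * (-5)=-180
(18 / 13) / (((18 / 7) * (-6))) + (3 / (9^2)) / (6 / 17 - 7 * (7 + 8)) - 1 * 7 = -8854525 / 1248858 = -7.09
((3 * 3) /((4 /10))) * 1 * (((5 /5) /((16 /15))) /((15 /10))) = 225 /16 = 14.06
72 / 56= 9 / 7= 1.29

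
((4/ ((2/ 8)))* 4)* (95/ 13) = 6080/ 13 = 467.69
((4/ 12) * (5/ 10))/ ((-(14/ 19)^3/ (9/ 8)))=-0.47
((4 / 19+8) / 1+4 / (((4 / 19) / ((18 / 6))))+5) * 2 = 2668 / 19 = 140.42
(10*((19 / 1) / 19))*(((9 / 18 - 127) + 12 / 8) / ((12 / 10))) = -1041.67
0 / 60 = 0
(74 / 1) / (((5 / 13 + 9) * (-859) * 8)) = -481 / 419192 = -0.00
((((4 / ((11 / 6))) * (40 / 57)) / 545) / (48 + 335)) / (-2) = -32 / 8725123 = -0.00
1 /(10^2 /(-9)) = -9 /100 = -0.09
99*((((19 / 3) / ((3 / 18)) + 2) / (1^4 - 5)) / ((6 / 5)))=-825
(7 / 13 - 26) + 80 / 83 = -26433 / 1079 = -24.50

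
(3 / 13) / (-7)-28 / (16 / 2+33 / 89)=-229007 / 67795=-3.38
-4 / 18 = -2 / 9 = -0.22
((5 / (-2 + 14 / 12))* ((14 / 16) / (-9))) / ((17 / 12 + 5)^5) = 20736 / 386683451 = 0.00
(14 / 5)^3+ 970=123994 / 125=991.95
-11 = -11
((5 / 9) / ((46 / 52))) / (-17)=-130 / 3519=-0.04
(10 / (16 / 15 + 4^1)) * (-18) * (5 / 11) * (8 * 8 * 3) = -648000 / 209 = -3100.48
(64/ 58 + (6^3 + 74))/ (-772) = -4221/ 11194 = -0.38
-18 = -18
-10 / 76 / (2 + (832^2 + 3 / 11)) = -55 / 289350582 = -0.00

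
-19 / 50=-0.38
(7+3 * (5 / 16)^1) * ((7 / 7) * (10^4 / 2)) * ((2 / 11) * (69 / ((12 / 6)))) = 5476875 / 22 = 248948.86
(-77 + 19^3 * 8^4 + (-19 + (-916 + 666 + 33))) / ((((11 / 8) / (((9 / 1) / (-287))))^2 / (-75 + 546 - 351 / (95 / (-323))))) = 1212016735640448 / 49833245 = 24321449.18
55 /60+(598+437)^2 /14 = 6427427 /84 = 76516.99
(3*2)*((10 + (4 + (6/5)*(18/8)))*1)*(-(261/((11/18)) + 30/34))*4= -160382124/935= -171531.68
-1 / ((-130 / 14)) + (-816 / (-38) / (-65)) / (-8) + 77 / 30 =20123 / 7410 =2.72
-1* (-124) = 124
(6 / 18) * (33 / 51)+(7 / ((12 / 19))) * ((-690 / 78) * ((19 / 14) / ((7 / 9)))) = -6343787 / 37128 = -170.86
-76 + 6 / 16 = -605 / 8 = -75.62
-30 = -30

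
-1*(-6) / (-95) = -6 / 95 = -0.06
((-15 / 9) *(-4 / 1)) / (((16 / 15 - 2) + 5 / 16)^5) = -5308416000000 / 73439775749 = -72.28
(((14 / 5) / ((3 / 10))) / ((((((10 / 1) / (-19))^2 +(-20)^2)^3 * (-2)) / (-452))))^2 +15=19202637214768065175860609680641 / 1280175814225549072265625000000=15.00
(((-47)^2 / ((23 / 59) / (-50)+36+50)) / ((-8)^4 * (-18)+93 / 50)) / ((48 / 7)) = -570198125 / 11221575610068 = -0.00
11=11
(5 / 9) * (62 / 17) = 310 / 153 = 2.03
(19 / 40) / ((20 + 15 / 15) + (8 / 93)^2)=164331 / 7267720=0.02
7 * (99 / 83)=693 / 83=8.35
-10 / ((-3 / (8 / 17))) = 80 / 51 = 1.57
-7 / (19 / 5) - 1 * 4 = -5.84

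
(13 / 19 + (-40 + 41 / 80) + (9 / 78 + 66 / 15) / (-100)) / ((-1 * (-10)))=-19191131 / 4940000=-3.88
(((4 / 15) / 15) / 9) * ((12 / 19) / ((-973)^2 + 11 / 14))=0.00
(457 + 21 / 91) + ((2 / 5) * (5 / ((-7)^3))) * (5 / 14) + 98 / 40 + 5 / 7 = 287404917 / 624260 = 460.39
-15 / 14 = -1.07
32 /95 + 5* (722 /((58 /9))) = 1544203 /2755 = 560.51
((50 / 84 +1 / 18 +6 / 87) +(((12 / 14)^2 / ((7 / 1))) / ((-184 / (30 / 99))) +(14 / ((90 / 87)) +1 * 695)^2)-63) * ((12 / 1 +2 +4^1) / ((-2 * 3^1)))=-94741573653673 / 62914775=-1505871.61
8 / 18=4 / 9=0.44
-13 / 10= -1.30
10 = 10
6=6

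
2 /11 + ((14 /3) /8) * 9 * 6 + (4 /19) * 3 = 13507 /418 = 32.31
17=17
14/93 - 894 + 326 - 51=-57553/93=-618.85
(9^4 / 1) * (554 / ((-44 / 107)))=-194461479 / 22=-8839158.14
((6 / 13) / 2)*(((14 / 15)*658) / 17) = 9212 / 1105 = 8.34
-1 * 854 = -854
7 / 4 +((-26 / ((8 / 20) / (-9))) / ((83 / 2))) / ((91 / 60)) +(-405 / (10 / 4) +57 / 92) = -4017883 / 26726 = -150.34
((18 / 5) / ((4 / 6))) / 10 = 27 / 50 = 0.54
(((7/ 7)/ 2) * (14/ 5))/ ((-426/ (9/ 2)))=-21/ 1420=-0.01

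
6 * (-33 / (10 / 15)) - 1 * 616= -913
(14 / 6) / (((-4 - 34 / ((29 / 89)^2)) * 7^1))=-841 / 818034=-0.00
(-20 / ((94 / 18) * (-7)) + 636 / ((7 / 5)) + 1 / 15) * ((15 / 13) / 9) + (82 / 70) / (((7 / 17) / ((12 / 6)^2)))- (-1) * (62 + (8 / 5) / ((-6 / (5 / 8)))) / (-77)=2042080489 / 29639610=68.90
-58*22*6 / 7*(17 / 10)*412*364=-1394188224 / 5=-278837644.80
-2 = -2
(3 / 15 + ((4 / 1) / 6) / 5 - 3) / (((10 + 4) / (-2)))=8 / 21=0.38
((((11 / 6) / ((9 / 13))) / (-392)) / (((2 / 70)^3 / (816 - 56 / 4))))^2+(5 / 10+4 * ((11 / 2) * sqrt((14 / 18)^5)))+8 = 1078 * sqrt(7) / 243+2517543169162201 / 46656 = 53959687279.45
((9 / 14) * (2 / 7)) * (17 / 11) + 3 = 1770 / 539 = 3.28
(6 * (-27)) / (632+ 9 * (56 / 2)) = -0.18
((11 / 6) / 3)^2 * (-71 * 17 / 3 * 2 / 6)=-146047 / 2916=-50.08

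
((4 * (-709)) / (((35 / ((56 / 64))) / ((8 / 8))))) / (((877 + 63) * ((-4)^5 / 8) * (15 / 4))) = 709 / 4512000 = 0.00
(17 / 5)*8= 27.20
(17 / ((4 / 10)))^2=7225 / 4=1806.25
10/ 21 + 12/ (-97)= 718/ 2037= 0.35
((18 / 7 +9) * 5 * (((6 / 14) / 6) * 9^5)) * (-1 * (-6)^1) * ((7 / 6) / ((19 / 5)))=119574225 / 266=449527.16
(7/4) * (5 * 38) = 332.50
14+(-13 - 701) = -700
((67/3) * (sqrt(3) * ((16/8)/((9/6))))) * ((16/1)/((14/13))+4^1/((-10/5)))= 2680 * sqrt(3)/7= 663.13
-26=-26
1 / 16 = 0.06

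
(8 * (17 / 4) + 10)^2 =1936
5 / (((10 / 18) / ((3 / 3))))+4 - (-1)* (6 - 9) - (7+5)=-2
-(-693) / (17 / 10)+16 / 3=412.98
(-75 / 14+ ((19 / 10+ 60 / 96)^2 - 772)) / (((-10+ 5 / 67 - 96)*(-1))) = -578544531 / 79486400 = -7.28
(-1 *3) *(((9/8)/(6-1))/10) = -27/400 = -0.07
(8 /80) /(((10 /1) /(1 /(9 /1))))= 1 /900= 0.00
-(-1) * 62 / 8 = 31 / 4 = 7.75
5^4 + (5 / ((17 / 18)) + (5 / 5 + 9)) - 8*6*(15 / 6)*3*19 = -105395 / 17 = -6199.71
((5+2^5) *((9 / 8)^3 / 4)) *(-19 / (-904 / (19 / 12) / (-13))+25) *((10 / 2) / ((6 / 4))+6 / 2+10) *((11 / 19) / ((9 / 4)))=47834541909 / 35176448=1359.85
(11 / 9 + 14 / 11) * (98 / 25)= 24206 / 2475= 9.78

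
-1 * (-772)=772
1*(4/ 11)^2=16/ 121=0.13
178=178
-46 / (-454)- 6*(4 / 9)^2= -6643 / 6129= -1.08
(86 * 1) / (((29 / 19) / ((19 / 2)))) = 15523 / 29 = 535.28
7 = 7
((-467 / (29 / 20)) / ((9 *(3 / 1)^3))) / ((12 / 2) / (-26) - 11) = 60710 / 514431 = 0.12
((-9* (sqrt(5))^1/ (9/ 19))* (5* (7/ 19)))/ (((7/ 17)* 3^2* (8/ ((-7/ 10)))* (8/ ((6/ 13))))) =119* sqrt(5)/ 2496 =0.11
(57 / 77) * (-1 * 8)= -456 / 77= -5.92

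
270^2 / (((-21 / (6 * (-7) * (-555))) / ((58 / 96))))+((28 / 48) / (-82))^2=-47336643971951 / 968256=-48888562.50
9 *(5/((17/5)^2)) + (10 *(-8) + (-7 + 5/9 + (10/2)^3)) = 110408/2601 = 42.45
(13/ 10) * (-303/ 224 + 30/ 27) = -6331/ 20160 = -0.31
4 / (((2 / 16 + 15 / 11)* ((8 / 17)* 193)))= 748 / 25283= 0.03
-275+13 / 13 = -274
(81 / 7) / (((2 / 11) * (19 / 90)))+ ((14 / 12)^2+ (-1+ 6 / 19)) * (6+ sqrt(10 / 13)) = 463 * sqrt(130) / 8892+ 243811 / 798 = 306.12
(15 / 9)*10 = 50 / 3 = 16.67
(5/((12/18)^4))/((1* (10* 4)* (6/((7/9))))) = 21/256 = 0.08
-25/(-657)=25/657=0.04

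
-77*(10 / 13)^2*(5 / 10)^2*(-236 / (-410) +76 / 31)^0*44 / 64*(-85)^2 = -152989375 / 2704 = -56578.91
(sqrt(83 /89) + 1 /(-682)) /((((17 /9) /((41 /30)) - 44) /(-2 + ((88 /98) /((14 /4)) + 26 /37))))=-406146 /11342720851 + 812292 * sqrt(7387) /2960416879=0.02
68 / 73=0.93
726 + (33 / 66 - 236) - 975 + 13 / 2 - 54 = -532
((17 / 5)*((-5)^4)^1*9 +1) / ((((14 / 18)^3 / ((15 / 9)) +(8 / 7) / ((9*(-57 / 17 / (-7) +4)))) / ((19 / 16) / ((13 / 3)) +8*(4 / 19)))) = 3686711359455 / 30579208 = 120562.68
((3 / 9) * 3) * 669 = 669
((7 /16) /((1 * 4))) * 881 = 6167 /64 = 96.36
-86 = -86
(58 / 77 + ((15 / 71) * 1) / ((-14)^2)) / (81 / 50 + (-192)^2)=2886725 / 141081041178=0.00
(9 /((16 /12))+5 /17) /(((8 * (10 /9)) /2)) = 4311 /2720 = 1.58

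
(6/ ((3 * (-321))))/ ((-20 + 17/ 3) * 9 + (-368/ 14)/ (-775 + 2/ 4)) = 21686/ 448879659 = 0.00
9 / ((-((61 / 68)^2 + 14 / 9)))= -374544 / 98225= -3.81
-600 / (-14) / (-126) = -50 / 147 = -0.34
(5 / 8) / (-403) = -5 / 3224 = -0.00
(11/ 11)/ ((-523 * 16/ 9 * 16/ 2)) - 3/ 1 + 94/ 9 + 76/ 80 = 25287691/ 3012480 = 8.39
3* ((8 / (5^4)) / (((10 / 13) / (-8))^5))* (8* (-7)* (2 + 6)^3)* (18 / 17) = 4709322722377728 / 33203125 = 141833719.64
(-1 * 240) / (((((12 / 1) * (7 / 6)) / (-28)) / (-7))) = -3360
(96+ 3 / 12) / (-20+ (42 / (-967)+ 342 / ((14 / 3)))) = 2606065 / 1441588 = 1.81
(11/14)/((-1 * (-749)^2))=-11/7854014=-0.00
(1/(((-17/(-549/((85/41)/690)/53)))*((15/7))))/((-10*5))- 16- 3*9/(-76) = -2551909249/145511500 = -17.54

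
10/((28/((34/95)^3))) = 19652/1200325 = 0.02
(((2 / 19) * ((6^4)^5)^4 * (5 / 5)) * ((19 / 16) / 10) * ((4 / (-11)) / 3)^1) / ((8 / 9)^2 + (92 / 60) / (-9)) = -1206156894160615118087169221703705138040928967760811766199615488 / 2761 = -436855086621012357148558200000000000000000000000000000000000.00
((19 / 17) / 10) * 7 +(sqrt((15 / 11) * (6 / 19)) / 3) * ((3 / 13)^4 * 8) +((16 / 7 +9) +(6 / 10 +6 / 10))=648 * sqrt(2090) / 5969249 +15789 / 1190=13.27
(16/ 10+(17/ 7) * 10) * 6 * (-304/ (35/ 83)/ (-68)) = 34290288/ 20825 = 1646.59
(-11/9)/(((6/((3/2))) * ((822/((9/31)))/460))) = -1265/25482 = -0.05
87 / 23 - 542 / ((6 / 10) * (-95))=17425 / 1311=13.29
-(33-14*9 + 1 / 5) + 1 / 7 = 92.94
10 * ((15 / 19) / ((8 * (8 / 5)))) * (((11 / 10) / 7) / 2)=825 / 17024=0.05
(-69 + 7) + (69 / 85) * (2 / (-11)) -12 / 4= -65.15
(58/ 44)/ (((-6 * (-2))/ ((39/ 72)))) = 0.06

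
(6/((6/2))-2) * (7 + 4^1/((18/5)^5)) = 0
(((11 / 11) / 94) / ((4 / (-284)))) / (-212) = 71 / 19928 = 0.00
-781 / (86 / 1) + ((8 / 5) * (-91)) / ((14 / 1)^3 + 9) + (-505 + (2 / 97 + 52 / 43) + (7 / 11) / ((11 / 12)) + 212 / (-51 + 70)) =-132272143506729 / 263988721370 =-501.05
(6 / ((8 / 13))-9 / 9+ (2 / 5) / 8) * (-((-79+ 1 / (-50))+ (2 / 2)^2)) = 85822 / 125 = 686.58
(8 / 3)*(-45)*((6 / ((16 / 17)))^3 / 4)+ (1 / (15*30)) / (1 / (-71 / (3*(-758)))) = -509031626581 / 65491200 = -7772.52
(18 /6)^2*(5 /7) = 45 /7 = 6.43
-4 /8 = -1 /2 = -0.50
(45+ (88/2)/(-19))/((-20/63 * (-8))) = 51093/3040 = 16.81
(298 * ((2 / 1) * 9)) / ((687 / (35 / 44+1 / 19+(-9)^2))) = 30585975 / 47861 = 639.06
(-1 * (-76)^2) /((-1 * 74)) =2888 /37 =78.05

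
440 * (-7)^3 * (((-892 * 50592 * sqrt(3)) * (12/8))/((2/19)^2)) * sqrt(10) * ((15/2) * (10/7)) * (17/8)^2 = 44608031724044250 * sqrt(30) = 244328252211651010.06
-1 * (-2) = 2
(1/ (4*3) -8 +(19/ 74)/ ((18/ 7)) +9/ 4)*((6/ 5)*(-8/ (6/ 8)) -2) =1483/ 18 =82.39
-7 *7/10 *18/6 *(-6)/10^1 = 441/50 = 8.82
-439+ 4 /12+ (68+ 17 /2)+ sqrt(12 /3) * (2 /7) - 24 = -16195 /42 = -385.60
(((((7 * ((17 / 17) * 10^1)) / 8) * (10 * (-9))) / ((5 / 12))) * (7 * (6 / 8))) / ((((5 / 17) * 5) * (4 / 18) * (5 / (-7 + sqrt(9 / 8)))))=4250799 / 100 -1821771 * sqrt(2) / 400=36067.06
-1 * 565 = -565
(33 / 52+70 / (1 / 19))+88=73769 / 52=1418.63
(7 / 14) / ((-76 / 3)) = -3 / 152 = -0.02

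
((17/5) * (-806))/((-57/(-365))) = -1000246/57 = -17548.18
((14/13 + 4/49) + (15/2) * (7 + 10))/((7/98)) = 163911/91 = 1801.22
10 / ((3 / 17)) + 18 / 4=367 / 6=61.17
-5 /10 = -1 /2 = -0.50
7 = 7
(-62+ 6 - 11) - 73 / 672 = -45097 / 672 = -67.11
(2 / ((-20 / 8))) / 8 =-1 / 10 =-0.10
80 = 80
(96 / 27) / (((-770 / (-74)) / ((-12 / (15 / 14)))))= -9472 / 2475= -3.83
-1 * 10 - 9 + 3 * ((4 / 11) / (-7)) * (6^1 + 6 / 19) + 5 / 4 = -109633 / 5852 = -18.73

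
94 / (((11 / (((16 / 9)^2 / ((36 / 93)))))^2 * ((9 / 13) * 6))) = 2405052416 / 192913083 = 12.47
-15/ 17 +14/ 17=-1/ 17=-0.06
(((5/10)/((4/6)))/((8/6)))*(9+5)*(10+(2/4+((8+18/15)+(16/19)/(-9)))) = 234689/1520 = 154.40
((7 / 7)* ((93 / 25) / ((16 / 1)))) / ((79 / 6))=279 / 15800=0.02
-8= -8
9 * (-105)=-945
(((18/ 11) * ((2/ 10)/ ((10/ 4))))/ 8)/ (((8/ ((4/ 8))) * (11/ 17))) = 153/ 96800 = 0.00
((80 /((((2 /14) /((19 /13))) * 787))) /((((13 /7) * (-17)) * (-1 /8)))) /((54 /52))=1191680 /4696029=0.25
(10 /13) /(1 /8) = 80 /13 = 6.15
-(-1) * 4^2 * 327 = 5232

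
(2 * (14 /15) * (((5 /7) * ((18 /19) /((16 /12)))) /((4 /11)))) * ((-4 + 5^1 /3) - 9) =-561 /19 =-29.53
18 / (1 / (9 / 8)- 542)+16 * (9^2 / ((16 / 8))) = 1577799 / 2435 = 647.97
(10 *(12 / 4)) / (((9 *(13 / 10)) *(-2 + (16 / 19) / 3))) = -950 / 637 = -1.49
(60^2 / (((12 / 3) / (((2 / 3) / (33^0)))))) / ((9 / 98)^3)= 774643.62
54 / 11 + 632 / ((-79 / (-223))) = 19678 / 11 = 1788.91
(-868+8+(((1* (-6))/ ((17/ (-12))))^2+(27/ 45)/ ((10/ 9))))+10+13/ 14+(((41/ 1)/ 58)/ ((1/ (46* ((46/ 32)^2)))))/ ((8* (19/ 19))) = -2469667008559/ 3003750400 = -822.19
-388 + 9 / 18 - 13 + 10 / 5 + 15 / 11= -8737 / 22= -397.14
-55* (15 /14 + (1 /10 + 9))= -3916 /7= -559.43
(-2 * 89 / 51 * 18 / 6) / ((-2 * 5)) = 89 / 85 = 1.05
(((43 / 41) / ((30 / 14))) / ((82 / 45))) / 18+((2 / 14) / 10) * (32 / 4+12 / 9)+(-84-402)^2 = 23822743513 / 100860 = 236196.15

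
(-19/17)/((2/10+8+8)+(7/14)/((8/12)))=-0.07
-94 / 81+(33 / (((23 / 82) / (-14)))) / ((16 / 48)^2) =-27619598 / 1863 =-14825.33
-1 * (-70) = 70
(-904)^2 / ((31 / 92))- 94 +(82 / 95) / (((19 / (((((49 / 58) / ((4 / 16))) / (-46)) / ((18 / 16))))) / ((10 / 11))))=2425192.19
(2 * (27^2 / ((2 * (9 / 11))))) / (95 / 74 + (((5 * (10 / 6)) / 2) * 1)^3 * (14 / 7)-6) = 6.37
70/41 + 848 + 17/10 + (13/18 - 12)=1550039/1845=840.13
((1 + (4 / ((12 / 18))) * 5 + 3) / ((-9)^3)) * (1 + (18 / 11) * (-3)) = 1462 / 8019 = 0.18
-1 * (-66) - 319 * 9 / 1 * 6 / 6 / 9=-253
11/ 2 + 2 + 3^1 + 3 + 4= 35/ 2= 17.50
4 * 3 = 12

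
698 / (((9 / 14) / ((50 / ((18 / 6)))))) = 488600 / 27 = 18096.30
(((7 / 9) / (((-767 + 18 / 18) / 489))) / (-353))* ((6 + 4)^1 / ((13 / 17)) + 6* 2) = 185983 / 5272761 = 0.04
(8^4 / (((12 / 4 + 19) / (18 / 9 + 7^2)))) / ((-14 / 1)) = -52224 / 77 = -678.23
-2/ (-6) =1/ 3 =0.33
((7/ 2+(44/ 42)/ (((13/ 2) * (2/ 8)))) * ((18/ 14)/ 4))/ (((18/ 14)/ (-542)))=-613273/ 1092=-561.61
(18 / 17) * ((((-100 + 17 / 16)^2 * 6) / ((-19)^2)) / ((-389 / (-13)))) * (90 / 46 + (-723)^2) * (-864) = -2600011148.56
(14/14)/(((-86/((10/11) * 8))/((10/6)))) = -200/1419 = -0.14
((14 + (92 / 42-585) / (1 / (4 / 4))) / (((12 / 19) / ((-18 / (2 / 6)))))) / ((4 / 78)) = 26553735 / 28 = 948347.68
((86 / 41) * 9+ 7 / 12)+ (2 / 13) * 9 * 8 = 195323 / 6396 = 30.54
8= 8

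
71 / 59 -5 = -224 / 59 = -3.80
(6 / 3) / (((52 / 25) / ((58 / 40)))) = 145 / 104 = 1.39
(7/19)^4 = 2401/130321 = 0.02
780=780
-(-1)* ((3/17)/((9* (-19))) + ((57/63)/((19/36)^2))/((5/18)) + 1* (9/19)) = 12.17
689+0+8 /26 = 8961 /13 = 689.31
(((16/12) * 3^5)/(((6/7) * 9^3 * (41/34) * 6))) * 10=2380/3321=0.72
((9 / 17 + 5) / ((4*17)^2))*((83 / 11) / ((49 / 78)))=152139 / 10592428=0.01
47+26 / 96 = 2269 / 48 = 47.27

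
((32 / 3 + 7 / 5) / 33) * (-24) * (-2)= 2896 / 165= 17.55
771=771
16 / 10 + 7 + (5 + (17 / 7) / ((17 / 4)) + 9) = 811 / 35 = 23.17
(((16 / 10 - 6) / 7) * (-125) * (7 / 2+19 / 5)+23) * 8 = 33408 / 7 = 4772.57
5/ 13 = 0.38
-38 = -38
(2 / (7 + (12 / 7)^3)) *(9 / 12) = 1029 / 8258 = 0.12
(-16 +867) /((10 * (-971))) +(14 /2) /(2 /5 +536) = -485633 /6510555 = -0.07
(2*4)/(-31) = -8/31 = -0.26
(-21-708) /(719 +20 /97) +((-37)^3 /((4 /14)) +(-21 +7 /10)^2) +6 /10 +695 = -1229076327203 /6976300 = -176178.82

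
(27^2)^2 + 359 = 531800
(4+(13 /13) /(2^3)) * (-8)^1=-33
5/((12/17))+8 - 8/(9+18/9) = 1895/132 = 14.36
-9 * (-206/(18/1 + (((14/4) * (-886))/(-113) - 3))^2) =11836863/11500808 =1.03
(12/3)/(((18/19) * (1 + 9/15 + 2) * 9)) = 95/729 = 0.13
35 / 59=0.59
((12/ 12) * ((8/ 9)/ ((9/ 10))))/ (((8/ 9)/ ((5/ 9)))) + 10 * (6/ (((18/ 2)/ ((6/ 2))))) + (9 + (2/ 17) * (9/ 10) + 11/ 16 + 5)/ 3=2814413/ 110160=25.55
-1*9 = -9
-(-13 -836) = 849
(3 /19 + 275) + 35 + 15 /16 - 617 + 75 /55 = -1018385 /3344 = -304.54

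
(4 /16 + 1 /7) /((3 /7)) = 11 /12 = 0.92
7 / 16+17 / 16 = 3 / 2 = 1.50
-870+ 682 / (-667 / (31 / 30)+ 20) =-8445221 / 9695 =-871.09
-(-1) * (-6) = -6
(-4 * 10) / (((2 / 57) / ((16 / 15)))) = -1216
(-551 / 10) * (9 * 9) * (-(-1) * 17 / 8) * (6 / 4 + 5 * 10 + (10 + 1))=-18968175 / 32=-592755.47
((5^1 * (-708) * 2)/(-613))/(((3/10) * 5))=4720/613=7.70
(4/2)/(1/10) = 20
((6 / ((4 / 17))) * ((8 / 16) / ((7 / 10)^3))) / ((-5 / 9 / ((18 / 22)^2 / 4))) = -929475 / 83006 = -11.20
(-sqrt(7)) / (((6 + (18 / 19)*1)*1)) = -0.38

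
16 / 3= 5.33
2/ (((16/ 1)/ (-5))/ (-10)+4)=25/ 54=0.46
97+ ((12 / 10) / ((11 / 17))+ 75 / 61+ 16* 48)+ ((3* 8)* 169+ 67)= 16745087 / 3355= 4991.08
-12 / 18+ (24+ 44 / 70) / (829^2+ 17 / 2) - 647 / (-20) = 18290478881 / 577289580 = 31.68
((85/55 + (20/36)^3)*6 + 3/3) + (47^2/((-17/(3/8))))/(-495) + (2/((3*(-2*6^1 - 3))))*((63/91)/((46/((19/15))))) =30975665911/2717371800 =11.40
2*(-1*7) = -14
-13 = -13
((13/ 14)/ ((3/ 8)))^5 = 380204032/ 4084101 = 93.09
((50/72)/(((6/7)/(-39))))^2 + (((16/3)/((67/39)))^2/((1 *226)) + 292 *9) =9536126267777/2629620288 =3626.43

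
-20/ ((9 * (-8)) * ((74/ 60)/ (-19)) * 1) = -475/ 111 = -4.28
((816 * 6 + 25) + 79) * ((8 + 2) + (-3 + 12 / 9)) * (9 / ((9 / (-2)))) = -250000 / 3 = -83333.33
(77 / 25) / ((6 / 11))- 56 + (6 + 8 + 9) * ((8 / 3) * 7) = 18949 / 50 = 378.98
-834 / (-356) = 2.34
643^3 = 265847707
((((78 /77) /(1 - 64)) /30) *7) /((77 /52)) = -676 /266805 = -0.00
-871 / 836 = -1.04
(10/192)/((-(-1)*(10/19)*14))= 0.01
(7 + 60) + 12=79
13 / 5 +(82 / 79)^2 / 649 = 52688937 / 20252045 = 2.60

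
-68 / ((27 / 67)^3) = -20451884 / 19683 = -1039.06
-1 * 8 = -8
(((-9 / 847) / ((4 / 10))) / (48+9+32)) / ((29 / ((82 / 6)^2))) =-8405 / 4372214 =-0.00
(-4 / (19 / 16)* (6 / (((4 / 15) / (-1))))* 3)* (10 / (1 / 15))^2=97200000 / 19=5115789.47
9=9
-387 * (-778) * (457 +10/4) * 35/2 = 4842215595/2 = 2421107797.50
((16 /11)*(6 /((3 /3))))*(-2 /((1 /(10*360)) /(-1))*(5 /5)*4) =251345.45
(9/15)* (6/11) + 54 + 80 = 7388/55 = 134.33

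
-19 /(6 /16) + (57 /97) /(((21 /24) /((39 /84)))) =-718010 /14259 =-50.35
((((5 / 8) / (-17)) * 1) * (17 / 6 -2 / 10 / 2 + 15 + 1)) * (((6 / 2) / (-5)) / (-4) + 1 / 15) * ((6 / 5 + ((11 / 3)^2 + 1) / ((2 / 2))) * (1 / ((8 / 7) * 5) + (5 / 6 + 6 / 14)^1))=-2852993 / 850500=-3.35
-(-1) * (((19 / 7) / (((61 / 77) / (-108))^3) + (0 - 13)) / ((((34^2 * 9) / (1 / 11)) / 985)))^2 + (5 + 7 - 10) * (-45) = 2364134047337588939902490211985 / 674784452253388782096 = 3503539596.15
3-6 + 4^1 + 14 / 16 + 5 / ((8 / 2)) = 25 / 8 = 3.12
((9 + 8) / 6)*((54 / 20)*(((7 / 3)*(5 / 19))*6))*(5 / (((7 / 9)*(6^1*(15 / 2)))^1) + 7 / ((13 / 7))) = 110.26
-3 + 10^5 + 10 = 100007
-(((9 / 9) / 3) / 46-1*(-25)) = -3451 / 138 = -25.01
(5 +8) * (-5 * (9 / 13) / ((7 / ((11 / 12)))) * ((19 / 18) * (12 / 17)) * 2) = -1045 / 119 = -8.78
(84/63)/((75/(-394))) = -1576/225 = -7.00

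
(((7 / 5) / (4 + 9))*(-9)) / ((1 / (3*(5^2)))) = -945 / 13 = -72.69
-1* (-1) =1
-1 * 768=-768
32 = 32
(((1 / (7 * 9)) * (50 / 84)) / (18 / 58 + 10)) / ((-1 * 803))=-725 / 635296662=-0.00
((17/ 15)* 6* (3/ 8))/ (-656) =-51/ 13120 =-0.00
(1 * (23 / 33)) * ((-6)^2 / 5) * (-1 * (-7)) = 1932 / 55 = 35.13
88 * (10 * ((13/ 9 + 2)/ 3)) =27280/ 27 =1010.37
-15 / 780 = -1 / 52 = -0.02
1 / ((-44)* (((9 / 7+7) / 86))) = -301 / 1276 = -0.24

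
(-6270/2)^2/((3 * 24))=1092025/8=136503.12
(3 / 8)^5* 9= 2187 / 32768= 0.07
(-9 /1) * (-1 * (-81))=-729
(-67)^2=4489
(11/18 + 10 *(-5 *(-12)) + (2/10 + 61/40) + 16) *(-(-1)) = 222601/360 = 618.34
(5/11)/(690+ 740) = 1/3146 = 0.00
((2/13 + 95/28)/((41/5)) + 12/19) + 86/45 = 37963801/12760020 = 2.98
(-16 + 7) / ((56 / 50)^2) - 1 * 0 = -5625 / 784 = -7.17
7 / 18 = 0.39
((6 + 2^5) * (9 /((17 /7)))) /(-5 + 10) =28.16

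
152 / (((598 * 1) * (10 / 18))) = 684 / 1495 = 0.46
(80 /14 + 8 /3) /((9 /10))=9.31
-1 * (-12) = 12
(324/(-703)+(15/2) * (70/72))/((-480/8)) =-115249/1012320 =-0.11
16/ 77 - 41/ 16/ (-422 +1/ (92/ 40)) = 2554787/ 11945472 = 0.21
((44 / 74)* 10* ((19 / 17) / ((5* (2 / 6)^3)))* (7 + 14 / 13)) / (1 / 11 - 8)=-8690220 / 237133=-36.65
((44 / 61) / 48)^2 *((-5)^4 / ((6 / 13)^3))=166148125 / 115737984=1.44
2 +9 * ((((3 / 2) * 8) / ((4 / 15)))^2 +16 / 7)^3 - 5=25720624527810 / 343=74987243521.31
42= 42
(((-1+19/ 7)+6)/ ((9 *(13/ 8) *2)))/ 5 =24/ 455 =0.05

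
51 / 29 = 1.76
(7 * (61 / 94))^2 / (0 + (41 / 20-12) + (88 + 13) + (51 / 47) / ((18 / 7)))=2734935 / 12123697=0.23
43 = 43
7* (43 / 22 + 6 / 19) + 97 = 47189 / 418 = 112.89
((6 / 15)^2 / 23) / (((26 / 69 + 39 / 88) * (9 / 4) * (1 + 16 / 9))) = 4224 / 3111875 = 0.00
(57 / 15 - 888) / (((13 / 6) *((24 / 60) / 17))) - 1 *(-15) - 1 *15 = -225471 / 13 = -17343.92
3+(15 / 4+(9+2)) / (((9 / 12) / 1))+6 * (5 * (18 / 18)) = 158 / 3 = 52.67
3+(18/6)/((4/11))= 45/4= 11.25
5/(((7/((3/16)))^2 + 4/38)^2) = 146205/56812629316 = 0.00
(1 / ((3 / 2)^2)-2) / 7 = -2 / 9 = -0.22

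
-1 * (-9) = 9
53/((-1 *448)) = -53/448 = -0.12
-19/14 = -1.36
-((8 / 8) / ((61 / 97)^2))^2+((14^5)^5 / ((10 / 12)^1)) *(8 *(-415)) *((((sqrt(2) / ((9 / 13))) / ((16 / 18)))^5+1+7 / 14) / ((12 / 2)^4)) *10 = -1692800591997914282105760826695680 *sqrt(2) / 27 - 258564161346486029364684837265468138889 / 124612569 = -90740928013886511017704510000000.00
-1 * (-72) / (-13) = -72 / 13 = -5.54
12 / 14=6 / 7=0.86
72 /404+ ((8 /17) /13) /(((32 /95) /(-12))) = -24807 /22321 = -1.11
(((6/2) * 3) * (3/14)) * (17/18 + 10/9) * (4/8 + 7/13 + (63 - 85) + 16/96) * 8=-60014/91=-659.49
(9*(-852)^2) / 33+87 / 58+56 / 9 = 39200345 / 198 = 197981.54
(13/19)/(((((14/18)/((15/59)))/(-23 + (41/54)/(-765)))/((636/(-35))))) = 68912402/737205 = 93.48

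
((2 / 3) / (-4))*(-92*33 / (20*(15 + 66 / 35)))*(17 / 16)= 30107 / 18912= 1.59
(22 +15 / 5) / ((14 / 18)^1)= 225 / 7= 32.14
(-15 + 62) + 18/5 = 253/5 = 50.60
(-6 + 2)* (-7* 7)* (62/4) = 3038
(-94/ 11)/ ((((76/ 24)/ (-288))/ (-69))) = -53625.88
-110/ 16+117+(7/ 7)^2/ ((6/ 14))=2699/ 24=112.46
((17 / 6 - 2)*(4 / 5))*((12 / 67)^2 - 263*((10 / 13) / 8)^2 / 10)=-5124283 / 36414768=-0.14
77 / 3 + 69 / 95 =7522 / 285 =26.39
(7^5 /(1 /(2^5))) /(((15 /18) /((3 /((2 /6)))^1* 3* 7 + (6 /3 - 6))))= 119396928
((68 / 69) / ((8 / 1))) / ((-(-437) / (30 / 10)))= 17 / 20102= 0.00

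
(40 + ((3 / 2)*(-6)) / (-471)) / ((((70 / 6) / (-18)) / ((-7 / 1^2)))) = 339282 / 785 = 432.21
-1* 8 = -8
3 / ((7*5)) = 3 / 35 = 0.09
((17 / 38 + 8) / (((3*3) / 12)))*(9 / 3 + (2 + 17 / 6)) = 5029 / 57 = 88.23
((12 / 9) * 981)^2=1710864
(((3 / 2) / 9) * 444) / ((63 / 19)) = 1406 / 63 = 22.32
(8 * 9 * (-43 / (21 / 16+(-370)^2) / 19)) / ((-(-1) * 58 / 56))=-0.00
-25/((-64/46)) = 575/32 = 17.97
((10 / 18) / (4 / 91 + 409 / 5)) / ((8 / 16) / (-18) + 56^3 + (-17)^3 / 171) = 172900 / 4472466200847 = 0.00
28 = 28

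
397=397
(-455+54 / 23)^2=108388921 / 529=204893.99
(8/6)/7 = 4/21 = 0.19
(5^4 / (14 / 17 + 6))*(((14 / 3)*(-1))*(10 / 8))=-371875 / 696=-534.30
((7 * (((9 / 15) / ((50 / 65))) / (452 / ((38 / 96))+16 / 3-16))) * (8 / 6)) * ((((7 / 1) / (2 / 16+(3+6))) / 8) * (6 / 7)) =1197 / 2263000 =0.00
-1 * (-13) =13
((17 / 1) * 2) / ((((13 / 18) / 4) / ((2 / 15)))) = 25.11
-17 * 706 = -12002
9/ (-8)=-9/ 8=-1.12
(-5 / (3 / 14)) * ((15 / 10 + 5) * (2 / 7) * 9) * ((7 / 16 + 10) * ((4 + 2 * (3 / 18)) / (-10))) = 28223 / 16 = 1763.94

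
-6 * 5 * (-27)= 810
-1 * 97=-97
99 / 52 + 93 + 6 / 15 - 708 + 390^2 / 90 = 280099 / 260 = 1077.30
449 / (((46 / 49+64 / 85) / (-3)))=-5610255 / 7046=-796.23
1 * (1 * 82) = 82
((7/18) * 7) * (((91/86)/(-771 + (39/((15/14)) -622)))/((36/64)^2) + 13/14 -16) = -4985730239/121500972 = -41.03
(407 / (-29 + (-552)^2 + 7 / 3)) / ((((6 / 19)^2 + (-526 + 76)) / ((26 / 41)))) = -1910051 / 1014419220528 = -0.00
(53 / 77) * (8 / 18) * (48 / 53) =64 / 231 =0.28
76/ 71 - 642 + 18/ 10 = -226891/ 355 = -639.13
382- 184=198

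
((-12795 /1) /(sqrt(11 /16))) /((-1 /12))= 614160 * sqrt(11) /11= 185176.21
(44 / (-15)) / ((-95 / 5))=44 / 285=0.15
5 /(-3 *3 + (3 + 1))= -1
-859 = -859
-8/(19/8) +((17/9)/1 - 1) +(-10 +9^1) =-595/171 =-3.48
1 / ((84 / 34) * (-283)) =-17 / 11886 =-0.00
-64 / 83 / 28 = -16 / 581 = -0.03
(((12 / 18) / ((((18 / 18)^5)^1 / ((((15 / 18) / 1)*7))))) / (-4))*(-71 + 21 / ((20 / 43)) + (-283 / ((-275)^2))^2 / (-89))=25.13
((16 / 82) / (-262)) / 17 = -4 / 91307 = -0.00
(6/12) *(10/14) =5/14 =0.36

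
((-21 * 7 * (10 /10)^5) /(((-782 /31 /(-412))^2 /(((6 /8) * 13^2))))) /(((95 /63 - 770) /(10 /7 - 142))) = -909132.72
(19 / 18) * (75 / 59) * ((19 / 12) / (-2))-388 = -3305473 / 8496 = -389.06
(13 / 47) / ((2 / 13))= 169 / 94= 1.80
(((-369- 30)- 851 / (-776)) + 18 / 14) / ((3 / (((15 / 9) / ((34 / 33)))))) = -6970205 / 32592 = -213.86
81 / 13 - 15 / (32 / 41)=-5403 / 416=-12.99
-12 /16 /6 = -1 /8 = -0.12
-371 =-371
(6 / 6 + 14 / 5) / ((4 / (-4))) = -19 / 5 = -3.80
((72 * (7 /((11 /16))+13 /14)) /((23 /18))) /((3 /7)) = 369576 /253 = 1460.77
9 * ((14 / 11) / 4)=63 / 22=2.86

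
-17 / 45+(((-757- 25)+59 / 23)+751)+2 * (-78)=-191281 / 1035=-184.81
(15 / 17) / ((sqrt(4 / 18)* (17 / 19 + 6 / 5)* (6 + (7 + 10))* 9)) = 475* sqrt(2) / 155618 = 0.00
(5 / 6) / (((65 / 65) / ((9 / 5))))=3 / 2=1.50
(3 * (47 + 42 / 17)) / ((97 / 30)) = 75690 / 1649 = 45.90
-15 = -15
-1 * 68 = -68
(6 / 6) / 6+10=61 / 6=10.17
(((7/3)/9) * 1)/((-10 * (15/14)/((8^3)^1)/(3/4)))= -6272/675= -9.29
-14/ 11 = -1.27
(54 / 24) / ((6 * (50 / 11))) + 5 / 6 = 1099 / 1200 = 0.92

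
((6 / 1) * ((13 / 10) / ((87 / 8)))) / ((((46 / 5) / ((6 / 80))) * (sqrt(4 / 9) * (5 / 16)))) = 0.03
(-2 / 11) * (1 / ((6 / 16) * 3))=-16 / 99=-0.16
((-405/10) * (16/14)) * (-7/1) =324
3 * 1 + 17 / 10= 47 / 10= 4.70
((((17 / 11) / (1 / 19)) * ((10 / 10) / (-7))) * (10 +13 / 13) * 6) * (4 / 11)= -100.68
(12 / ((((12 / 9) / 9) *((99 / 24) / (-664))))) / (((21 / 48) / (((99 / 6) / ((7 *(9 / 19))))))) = -7266816 / 49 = -148302.37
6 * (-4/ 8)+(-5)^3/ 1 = -128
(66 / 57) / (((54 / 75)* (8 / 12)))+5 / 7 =2495 / 798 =3.13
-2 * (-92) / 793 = 184 / 793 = 0.23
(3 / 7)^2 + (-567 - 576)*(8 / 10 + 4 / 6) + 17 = -406508 / 245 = -1659.22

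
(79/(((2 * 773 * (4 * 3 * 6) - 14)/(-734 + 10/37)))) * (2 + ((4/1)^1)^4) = -25151388/187183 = -134.37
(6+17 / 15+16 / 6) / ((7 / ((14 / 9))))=98 / 45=2.18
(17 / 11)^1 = 17 / 11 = 1.55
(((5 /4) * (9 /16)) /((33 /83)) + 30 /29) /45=3815 /61248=0.06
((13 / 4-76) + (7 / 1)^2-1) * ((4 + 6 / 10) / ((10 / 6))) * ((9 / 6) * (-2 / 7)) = 20493 / 700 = 29.28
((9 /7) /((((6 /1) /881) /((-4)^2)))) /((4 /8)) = 42288 /7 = 6041.14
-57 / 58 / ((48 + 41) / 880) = -25080 / 2581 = -9.72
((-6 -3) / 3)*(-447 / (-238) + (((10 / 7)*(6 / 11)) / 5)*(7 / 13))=-5.89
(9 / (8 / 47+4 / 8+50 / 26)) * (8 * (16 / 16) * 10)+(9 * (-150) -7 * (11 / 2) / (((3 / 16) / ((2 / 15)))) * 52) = -355942766 / 142605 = -2496.00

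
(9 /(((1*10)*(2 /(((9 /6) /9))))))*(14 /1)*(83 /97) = 1743 /1940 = 0.90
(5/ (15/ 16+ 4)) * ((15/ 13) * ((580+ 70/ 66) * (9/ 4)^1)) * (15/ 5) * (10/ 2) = 22914.27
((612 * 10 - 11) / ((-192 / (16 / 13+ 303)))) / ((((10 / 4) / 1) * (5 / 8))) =-4832219 / 780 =-6195.15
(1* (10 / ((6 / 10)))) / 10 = 5 / 3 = 1.67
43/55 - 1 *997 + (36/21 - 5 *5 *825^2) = -6551398509/385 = -17016619.50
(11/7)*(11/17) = 121/119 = 1.02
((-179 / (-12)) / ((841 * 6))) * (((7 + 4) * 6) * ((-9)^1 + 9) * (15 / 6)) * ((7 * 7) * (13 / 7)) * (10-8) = 0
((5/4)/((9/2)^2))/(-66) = -5/5346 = -0.00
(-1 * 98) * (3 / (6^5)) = -49 / 1296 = -0.04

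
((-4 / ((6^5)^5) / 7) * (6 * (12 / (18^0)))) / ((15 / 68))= -17 / 2591302294394634240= -0.00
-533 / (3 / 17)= -9061 / 3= -3020.33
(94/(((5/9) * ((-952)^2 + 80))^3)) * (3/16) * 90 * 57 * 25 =1952991/110314580728004608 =0.00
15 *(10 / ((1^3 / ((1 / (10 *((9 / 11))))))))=55 / 3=18.33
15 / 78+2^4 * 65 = 27045 / 26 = 1040.19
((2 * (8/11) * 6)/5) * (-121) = -1056/5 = -211.20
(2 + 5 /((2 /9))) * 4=98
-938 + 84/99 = -937.15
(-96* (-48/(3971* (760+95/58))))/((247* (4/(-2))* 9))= -14848/43328474475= -0.00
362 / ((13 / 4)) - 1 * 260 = -1932 / 13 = -148.62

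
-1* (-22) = 22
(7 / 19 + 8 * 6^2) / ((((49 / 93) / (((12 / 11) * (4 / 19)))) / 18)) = 440248608 / 194579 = 2262.57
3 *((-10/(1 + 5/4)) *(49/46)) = -980/69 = -14.20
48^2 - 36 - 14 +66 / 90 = 33821 / 15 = 2254.73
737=737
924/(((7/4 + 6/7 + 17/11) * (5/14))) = 3984288/6395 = 623.03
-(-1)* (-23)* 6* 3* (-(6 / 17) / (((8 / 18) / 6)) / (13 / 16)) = 536544 / 221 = 2427.80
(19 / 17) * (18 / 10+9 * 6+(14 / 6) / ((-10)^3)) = 3180467 / 51000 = 62.36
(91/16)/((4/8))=91/8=11.38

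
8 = 8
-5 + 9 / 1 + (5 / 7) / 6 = 173 / 42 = 4.12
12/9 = 4/3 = 1.33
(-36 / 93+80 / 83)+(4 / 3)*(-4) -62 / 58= -1304053 / 223851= -5.83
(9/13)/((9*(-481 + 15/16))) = -16/99853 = -0.00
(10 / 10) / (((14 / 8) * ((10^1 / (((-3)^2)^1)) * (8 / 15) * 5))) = 27 / 140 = 0.19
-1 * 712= -712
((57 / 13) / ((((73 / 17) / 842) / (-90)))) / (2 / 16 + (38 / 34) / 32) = -13315455360 / 27521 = -483828.91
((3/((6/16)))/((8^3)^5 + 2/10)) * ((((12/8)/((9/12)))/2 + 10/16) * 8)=40/13532450803397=0.00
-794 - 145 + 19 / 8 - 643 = -12637 / 8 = -1579.62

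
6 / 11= 0.55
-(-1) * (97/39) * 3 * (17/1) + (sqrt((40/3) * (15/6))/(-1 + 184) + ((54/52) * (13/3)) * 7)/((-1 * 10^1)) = 32161/260 -sqrt(3)/549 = 123.69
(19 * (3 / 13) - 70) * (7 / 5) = -5971 / 65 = -91.86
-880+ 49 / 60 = -52751 / 60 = -879.18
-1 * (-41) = 41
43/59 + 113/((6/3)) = 6753/118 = 57.23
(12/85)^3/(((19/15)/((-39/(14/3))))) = -303264/16335725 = -0.02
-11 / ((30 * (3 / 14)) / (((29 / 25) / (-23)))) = 2233 / 25875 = 0.09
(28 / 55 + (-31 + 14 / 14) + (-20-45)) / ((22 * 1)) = -5197 / 1210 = -4.30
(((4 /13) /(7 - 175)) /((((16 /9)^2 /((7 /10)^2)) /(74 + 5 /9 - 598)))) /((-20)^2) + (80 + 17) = 25825378931 /266240000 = 97.00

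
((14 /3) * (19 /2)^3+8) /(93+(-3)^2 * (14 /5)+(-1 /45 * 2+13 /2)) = 721635 /22438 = 32.16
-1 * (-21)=21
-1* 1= -1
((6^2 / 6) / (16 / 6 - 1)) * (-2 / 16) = -9 / 20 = -0.45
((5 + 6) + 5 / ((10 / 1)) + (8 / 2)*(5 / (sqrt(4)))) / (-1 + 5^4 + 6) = 43 / 1260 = 0.03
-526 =-526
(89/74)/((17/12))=0.85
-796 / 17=-46.82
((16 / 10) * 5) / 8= 1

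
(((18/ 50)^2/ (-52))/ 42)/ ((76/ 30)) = -81/ 3458000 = -0.00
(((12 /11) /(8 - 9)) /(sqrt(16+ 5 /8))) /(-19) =24 * sqrt(266) /27797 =0.01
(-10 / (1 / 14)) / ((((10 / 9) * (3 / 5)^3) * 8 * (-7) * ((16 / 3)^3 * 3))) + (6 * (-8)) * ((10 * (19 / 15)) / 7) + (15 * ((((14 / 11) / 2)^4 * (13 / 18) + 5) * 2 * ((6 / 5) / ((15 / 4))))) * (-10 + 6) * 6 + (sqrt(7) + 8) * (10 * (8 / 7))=-1144.46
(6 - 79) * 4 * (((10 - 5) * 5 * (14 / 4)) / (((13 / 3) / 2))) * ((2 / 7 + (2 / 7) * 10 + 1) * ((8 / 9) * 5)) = -217128.21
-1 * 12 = -12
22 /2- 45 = -34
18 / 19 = 0.95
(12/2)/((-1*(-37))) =6/37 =0.16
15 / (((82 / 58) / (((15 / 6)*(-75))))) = -163125 / 82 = -1989.33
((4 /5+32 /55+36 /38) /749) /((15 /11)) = 2434 /1067325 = 0.00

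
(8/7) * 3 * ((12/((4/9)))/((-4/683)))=-110646/7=-15806.57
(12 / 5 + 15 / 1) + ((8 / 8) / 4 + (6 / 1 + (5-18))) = 213 / 20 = 10.65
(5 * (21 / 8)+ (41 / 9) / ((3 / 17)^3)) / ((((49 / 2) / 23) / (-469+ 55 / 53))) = -466904061317 / 1262142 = -369929.90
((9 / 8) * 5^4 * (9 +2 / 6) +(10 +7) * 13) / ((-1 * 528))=-13567 / 1056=-12.85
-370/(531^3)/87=-370/13025752317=-0.00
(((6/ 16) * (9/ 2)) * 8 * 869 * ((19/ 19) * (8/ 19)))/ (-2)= -46926/ 19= -2469.79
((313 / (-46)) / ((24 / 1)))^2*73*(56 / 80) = 50062159 / 12188160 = 4.11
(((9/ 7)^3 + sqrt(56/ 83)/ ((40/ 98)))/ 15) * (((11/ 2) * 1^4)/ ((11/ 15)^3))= 2205 * sqrt(1162)/ 40172 + 164025/ 83006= 3.85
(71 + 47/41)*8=23664/41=577.17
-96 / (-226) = 48 / 113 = 0.42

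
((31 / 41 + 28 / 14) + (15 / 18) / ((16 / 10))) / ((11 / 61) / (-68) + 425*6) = 6687613 / 5204075388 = 0.00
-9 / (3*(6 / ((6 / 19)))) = -3 / 19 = -0.16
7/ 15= 0.47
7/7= 1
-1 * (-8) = 8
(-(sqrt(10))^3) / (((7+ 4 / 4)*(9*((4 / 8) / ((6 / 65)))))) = -sqrt(10) / 39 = -0.08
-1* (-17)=17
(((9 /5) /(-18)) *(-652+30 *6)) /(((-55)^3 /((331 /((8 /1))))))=-19529 /1663750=-0.01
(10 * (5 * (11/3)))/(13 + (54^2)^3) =550/74384733927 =0.00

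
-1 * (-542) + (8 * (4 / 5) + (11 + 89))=3242 / 5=648.40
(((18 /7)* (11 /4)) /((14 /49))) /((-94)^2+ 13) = 99 /35396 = 0.00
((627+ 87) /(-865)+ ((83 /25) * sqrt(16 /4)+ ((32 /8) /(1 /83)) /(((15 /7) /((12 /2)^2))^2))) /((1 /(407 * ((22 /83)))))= 3628998572056 /358975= 10109335.11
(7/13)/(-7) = -1/13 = -0.08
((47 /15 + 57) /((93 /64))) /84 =14432 /29295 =0.49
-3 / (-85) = 3 / 85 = 0.04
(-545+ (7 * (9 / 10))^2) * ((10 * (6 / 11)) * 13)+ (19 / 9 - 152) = -17810576 / 495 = -35980.96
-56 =-56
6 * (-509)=-3054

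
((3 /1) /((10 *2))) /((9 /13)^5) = 371293 /393660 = 0.94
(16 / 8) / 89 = 2 / 89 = 0.02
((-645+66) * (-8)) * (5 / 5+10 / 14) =55584 / 7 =7940.57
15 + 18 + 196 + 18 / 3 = 235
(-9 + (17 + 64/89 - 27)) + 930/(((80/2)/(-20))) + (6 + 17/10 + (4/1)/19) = -8038513/16910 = -475.37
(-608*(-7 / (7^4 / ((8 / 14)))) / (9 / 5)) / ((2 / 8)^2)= 194560 / 21609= 9.00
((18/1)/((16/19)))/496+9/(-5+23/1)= 2155/3968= 0.54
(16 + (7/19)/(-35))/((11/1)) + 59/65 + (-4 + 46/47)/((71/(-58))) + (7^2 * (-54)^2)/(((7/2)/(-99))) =-2580522984594/638495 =-4041571.17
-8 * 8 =-64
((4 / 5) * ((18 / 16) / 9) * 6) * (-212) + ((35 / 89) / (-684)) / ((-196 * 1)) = -1084079783 / 8522640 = -127.20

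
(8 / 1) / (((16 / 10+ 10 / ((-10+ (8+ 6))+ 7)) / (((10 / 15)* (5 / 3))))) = 2200 / 621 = 3.54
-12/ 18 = -2/ 3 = -0.67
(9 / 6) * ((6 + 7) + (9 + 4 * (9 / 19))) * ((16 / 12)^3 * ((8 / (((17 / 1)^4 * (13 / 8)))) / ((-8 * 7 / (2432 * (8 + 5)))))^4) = 109563642103413604352 / 1051519695241285361005929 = 0.00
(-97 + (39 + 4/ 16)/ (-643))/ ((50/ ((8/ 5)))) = -249641/ 80375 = -3.11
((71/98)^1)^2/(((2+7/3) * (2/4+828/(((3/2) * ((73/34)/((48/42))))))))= 1103979/2682525482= 0.00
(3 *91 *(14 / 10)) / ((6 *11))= 637 / 110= 5.79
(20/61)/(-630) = -2/3843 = -0.00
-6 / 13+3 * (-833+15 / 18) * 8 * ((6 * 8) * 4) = -49850118 / 13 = -3834624.46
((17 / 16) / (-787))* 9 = -153 / 12592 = -0.01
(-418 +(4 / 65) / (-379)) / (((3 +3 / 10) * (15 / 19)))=-130434164 / 812955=-160.44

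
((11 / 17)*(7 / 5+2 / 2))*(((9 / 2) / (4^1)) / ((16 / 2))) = 297 / 1360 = 0.22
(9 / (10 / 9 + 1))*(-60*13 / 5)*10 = -126360 / 19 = -6650.53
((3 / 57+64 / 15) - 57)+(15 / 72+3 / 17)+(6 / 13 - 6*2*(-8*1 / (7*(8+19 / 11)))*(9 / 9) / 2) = -6432185271 / 125802040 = -51.13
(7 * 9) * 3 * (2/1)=378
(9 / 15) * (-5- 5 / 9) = -10 / 3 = -3.33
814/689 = 1.18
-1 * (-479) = 479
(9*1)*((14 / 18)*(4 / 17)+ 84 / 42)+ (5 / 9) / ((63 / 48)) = 64486 / 3213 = 20.07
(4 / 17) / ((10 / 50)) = 20 / 17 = 1.18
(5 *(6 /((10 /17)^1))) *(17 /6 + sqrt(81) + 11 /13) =646.65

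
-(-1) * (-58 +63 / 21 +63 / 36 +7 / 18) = -52.86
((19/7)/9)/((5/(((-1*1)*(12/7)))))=-76/735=-0.10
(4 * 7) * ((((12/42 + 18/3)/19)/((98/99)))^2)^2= 90010151567424/257687198474503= 0.35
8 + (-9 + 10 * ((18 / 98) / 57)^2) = -866671 / 866761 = -1.00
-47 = -47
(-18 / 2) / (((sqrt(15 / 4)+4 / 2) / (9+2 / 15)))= -3288 / 5+822 * sqrt(15) / 5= -20.88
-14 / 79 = -0.18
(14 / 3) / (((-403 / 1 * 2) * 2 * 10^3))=-7 / 2418000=-0.00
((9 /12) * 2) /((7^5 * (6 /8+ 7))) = 6 /521017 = 0.00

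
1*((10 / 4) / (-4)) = -5 / 8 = -0.62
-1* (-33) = 33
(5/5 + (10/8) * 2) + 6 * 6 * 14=1015/2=507.50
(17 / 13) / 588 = 17 / 7644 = 0.00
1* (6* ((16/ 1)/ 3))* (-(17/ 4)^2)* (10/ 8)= -1445/ 2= -722.50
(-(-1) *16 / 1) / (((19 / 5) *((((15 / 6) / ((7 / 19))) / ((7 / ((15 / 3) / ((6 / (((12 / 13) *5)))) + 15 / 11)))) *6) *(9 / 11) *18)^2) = 23763455716 / 4271097607713225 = 0.00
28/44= 7/11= 0.64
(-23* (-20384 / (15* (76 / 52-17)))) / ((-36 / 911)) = 50901.88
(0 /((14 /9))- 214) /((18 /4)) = -428 /9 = -47.56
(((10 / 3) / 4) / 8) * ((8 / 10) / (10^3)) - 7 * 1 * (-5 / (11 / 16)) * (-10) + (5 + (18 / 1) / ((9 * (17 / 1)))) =-503.97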